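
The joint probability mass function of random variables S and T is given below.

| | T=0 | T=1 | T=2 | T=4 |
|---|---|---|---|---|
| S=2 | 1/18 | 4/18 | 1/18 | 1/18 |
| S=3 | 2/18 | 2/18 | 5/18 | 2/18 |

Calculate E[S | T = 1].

7/3

P(T = 1) = 1/3.
Σ S·P over the event = 2·(4/18) + 3·(2/18) = 7/9.
E[S | T = 1] = (7/9) / (1/3) = 7/3.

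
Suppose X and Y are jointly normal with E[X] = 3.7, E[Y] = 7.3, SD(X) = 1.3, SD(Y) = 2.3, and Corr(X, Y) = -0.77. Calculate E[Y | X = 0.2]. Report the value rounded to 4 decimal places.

For a bivariate normal, E[Y | X=x] = μ_Y + ρ·(σ_Y/σ_X)·(x − μ_X).
E[Y | X=0.2] = 7.3 + (-0.77)·(2.3/1.3)·(0.2 − (3.7)) = 7.3 + (-1.3623)·(-3.5) = 12.0681.

12.0681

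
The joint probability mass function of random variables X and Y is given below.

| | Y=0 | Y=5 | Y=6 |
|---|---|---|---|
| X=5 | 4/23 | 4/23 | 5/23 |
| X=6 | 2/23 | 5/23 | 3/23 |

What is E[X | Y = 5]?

50/9

P(Y = 5) = 9/23.
Σ X·P over the event = 5·(4/23) + 6·(5/23) = 50/23.
E[X | Y = 5] = (50/23) / (9/23) = 50/9.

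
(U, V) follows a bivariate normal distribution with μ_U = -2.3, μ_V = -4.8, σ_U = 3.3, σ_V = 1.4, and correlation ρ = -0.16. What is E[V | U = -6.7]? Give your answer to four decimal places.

-4.5013

For a bivariate normal, E[V | U=x] = μ_V + ρ·(σ_V/σ_U)·(x − μ_U).
E[V | U=-6.7] = -4.8 + (-0.16)·(1.4/3.3)·(-6.7 − (-2.3)) = -4.8 + (-0.067879)·(-4.4) = -4.5013.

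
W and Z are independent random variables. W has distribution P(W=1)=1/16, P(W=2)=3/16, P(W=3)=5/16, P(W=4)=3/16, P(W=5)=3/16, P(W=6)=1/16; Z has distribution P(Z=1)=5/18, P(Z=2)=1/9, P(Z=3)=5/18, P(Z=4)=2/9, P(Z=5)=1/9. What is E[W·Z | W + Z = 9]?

P(W + Z = 9) = 23/288.
Summing WZ·P(x,y) over outcomes with W + Z = 9 gives 25/16.
E[W·Z | W + Z = 9] = (25/16) / (23/288) = 450/23.

450/23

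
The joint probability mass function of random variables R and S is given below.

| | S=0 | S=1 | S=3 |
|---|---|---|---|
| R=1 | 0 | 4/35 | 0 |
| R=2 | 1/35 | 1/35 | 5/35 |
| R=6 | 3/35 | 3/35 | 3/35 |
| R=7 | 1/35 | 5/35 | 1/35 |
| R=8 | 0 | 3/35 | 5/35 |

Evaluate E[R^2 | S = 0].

161/5

P(S = 0) = 1/7.
Σ R^2·P over the event = 4·(1/35) + 36·(3/35) + 49·(1/35) = 23/5.
E[R^2 | S = 0] = (23/5) / (1/7) = 161/5.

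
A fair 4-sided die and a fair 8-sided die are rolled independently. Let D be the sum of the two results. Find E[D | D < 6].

P(D < 6) = 5/16.
Σ over the event: 2·1/32 + 3·1/16 + 4·3/32 + 5·1/8 = 5/4.
E[D | D < 6] = (5/4) / (5/16) = 4.

4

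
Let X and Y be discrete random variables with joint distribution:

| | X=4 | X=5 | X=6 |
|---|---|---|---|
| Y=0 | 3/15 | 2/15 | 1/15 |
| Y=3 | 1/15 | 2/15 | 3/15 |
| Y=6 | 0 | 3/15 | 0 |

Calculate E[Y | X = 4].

3/4

P(X = 4) = 4/15.
Σ Y·P over the event = 0·(3/15) + 3·(1/15) = 1/5.
E[Y | X = 4] = (1/5) / (4/15) = 3/4.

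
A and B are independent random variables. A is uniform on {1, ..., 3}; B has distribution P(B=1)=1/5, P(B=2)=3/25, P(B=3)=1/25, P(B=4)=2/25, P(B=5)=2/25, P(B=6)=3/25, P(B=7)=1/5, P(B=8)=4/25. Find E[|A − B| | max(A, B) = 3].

P(max(A, B) = 3) = 11/75.
Summing |A−B|·P(x,y) over outcomes with max(A, B) = 3 gives 16/75.
E[|A − B| | max(A, B) = 3] = (16/75) / (11/75) = 16/11.

16/11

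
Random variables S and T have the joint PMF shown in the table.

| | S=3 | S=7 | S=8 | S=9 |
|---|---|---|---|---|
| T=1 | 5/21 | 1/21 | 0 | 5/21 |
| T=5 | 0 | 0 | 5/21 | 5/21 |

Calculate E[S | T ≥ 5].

P(T ≥ 5) = 10/21.
Σ S·P over the event = 8·(5/21) + 9·(5/21) = 85/21.
E[S | T ≥ 5] = (85/21) / (10/21) = 17/2.

17/2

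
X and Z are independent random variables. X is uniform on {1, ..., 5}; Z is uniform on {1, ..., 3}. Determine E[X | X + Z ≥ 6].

13/3

P(X + Z ≥ 6) = 2/5.
Summing X·P(x,y) over outcomes with X + Z ≥ 6 gives 26/15.
E[X | X + Z ≥ 6] = (26/15) / (2/5) = 13/3.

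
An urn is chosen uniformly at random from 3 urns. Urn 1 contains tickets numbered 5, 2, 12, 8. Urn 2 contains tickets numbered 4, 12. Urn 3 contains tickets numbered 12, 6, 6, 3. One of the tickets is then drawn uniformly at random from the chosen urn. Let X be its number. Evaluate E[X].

43/6

E[X | urn 1] = (5+2+12+8)/4 = 27/4.
E[X | urn 2] = (4+12)/2 = 8.
E[X | urn 3] = (12+6+6+3)/4 = 27/4.
E[X] = (1/3)·(27/4) + (1/3)·(8) + (1/3)·(27/4) = 43/6.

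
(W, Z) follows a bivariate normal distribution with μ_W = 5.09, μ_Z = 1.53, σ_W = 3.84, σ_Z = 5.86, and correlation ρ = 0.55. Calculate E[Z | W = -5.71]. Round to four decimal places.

-7.5347

For a bivariate normal, E[Z | W=x] = μ_Z + ρ·(σ_Z/σ_W)·(x − μ_W).
E[Z | W=-5.71] = 1.53 + (0.55)·(5.86/3.84)·(-5.71 − (5.09)) = 1.53 + (0.83932)·(-10.8) = -7.5347.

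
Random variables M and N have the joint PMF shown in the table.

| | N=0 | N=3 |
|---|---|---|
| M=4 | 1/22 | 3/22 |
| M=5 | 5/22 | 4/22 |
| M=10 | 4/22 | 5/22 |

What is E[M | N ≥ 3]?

P(N ≥ 3) = 6/11.
Σ M·P over the event = 4·(3/22) + 5·(4/22) + 10·(5/22) = 41/11.
E[M | N ≥ 3] = (41/11) / (6/11) = 41/6.

41/6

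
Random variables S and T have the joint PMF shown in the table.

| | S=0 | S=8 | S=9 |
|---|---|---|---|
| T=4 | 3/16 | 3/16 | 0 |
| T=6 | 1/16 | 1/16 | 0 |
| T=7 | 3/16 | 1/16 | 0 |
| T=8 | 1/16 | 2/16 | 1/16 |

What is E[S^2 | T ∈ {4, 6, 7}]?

80/3

P(T ∈ {4, 6, 7}) = 3/4.
Σ S^2·P over the event = 0·(3/16) + 0·(1/16) + 0·(3/16) + 64·(3/16) + 64·(1/16) + 64·(1/16) = 20.
E[S^2 | T ∈ {4, 6, 7}] = (20) / (3/4) = 80/3.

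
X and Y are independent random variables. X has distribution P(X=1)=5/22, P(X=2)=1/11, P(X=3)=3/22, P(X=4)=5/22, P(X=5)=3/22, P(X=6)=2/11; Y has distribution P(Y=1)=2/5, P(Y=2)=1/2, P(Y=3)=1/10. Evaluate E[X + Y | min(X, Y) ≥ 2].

653/102

P(min(X, Y) ≥ 2) = 51/110.
Summing (X+Y)·P(x,y) over outcomes with min(X, Y) ≥ 2 gives 653/220.
E[X + Y | min(X, Y) ≥ 2] = (653/220) / (51/110) = 653/102.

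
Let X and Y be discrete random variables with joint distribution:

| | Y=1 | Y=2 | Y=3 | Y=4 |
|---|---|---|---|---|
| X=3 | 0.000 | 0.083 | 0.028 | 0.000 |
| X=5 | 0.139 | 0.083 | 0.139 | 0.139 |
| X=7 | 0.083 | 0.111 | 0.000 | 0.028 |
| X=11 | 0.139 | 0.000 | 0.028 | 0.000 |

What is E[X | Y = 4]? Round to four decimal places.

5.3353

P(Y = 4) = 0.167.
Σ X·P over the event = 5·(0.139) + 7·(0.028) = 0.891.
E[X | Y = 4] = (0.891) / (0.167) = 5.3353.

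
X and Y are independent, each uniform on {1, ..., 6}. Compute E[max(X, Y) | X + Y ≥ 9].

57/10

Outcomes with X + Y ≥ 9: (3,6), (4,5), (4,6), (5,4), (5,5), (5,6), (6,3), (6,4), (6,5), (6,6), each with probability 1/36.
E[max(X, Y) | X + Y ≥ 9] = (6 + 5 + 6 + 5 + 5 + 6 + 6 + 6 + 6 + 6) / 10 = 57/10.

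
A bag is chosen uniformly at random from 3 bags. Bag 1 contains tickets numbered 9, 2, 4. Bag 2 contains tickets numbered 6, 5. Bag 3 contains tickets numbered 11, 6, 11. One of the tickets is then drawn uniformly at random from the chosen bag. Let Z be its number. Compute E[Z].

E[Z | bag 1] = (9+2+4)/3 = 5.
E[Z | bag 2] = (6+5)/2 = 11/2.
E[Z | bag 3] = (11+6+11)/3 = 28/3.
E[Z] = (1/3)·(5) + (1/3)·(11/2) + (1/3)·(28/3) = 119/18.

119/18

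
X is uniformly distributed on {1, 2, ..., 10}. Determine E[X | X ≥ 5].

Given X ≥ 5, X is equally likely to be any of {5, 6, 7, 8, 9, 10}.
E[X | X ≥ 5] = (5 + 6 + 7 + 8 + 9 + 10) / 6 = 15/2.

15/2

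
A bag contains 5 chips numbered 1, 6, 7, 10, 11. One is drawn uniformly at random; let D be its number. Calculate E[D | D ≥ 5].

P(D ≥ 5) = 4/5.
Σ over the event: 6·1/5 + 7·1/5 + 10·1/5 + 11·1/5 = 34/5.
E[D | D ≥ 5] = (34/5) / (4/5) = 17/2.

17/2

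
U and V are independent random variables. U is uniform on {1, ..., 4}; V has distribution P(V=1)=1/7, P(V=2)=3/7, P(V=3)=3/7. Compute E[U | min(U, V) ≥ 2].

P(min(U, V) ≥ 2) = 9/14.
Summing U·P(x,y) over outcomes with min(U, V) ≥ 2 gives 27/14.
E[U | min(U, V) ≥ 2] = (27/14) / (9/14) = 3.

3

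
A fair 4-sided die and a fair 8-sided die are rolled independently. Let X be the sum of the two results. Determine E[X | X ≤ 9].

P(X ≤ 9) = 13/16.
Σ over the event: 2·1/32 + 3·1/16 + 4·3/32 + 5·1/8 + 6·1/8 + 7·1/8 + 8·1/8 + 9·1/8 = 5.
E[X | X ≤ 9] = (5) / (13/16) = 80/13.

80/13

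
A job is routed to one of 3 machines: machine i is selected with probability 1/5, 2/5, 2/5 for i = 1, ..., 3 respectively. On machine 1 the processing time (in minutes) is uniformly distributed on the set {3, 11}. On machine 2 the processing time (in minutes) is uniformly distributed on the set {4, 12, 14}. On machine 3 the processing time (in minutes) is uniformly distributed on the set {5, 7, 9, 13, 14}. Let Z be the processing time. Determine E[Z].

231/25

E[Z | machine 1] = (3+11)/2 = 7.
E[Z | machine 2] = (4+12+14)/3 = 10.
E[Z | machine 3] = (5+7+9+13+14)/5 = 48/5.
E[Z] = (1/5)·(7) + (2/5)·(10) + (2/5)·(48/5) = 231/25.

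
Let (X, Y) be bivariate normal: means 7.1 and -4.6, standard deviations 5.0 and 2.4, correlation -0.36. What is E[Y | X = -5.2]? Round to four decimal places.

-2.4746

The regression of Y on X has slope ρ·σ_Y/σ_X and passes through (μ_X, μ_Y).
E[Y | X=-5.2] = -4.6 + (-0.36)·(2.4/5.0)·(-5.2 − (7.1)) = -4.6 + (-0.1728)·(-12.3) = -2.4746.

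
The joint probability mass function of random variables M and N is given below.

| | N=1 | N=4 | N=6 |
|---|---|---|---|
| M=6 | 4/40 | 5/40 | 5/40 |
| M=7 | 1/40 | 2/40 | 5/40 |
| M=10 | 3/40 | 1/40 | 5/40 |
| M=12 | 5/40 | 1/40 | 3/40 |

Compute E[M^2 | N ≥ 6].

P(N ≥ 6) = 9/20.
Σ M^2·P over the event = 36·(5/40) + 49·(5/40) + 100·(5/40) + 144·(3/40) = 1357/40.
E[M^2 | N ≥ 6] = (1357/40) / (9/20) = 1357/18.

1357/18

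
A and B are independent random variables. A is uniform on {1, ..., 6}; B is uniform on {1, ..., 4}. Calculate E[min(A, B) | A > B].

P(A > B) = 7/12.
Summing min(A,B)·P(x,y) over outcomes with A > B gives 5/4.
E[min(A, B) | A > B] = (5/4) / (7/12) = 15/7.

15/7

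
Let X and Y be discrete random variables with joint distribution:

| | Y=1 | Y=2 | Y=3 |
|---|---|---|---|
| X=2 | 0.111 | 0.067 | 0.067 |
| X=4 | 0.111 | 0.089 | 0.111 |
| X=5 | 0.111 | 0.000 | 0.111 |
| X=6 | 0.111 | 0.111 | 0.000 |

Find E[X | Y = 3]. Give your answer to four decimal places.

P(Y = 3) = 0.289.
Σ X·P over the event = 2·(0.067) + 4·(0.111) + 5·(0.111) = 1.133.
E[X | Y = 3] = (1.133) / (0.289) = 3.9204.

3.9204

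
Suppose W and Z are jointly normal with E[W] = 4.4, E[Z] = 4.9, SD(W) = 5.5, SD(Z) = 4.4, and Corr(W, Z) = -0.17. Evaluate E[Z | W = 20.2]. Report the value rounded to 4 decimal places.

E[Z | W=x] = μ_Z + ρ(σ_Z/σ_W)(x − μ_W) for jointly normal variables.
E[Z | W=20.2] = 4.9 + (-0.17)·(4.4/5.5)·(20.2 − (4.4)) = 4.9 + (-0.136)·(15.8) = 2.7512.

2.7512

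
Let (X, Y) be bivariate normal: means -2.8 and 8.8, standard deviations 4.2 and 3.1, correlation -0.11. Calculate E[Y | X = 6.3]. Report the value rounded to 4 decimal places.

8.0612

The regression of Y on X has slope ρ·σ_Y/σ_X and passes through (μ_X, μ_Y).
E[Y | X=6.3] = 8.8 + (-0.11)·(3.1/4.2)·(6.3 − (-2.8)) = 8.8 + (-0.08119)·(9.1) = 8.0612.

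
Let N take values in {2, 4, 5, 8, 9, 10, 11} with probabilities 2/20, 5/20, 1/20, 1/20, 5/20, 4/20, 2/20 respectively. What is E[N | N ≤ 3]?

2

P(N ≤ 3) = 1/10.
Σ over the event: 2·1/10 = 1/5.
E[N | N ≤ 3] = (1/5) / (1/10) = 2.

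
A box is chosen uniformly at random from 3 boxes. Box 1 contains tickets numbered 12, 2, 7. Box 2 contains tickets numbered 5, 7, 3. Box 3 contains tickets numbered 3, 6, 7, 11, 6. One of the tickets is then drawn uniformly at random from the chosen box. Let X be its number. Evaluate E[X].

E[X | box 1] = (12+2+7)/3 = 7.
E[X | box 2] = (5+7+3)/3 = 5.
E[X | box 3] = (3+6+7+11+6)/5 = 33/5.
By the law of total expectation,
E[X] = (1/3)·(7) + (1/3)·(5) + (1/3)·(33/5) = 31/5.

31/5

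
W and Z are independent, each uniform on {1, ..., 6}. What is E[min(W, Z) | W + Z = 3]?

P(W + Z = 3) = 1/18.
Summing min(W,Z)·P(x,y) over outcomes with W + Z = 3 gives 1/18.
E[min(W, Z) | W + Z = 3] = (1/18) / (1/18) = 1.

1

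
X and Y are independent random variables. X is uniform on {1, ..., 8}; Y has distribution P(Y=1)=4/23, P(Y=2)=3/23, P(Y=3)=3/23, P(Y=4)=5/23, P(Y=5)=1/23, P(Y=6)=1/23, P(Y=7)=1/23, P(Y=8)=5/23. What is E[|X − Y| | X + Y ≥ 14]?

P(X + Y ≥ 14) = 9/92.
Summing |X−Y|·P(x,y) over outcomes with X + Y ≥ 14 gives 9/92.
E[|X − Y| | X + Y ≥ 14] = (9/92) / (9/92) = 1.

1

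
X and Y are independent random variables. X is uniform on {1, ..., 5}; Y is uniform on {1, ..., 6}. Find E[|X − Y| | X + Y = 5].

Outcomes with X + Y = 5: (1,4), (2,3), (3,2), (4,1), each with probability 1/30.
E[|X − Y| | X + Y = 5] = (3 + 1 + 1 + 3) / 4 = 2.

2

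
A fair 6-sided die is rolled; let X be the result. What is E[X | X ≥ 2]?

4

Given X ≥ 2, X is equally likely to be any of {2, 3, 4, 5, 6}.
E[X | X ≥ 2] = (2 + 3 + 4 + 5 + 6) / 5 = 4.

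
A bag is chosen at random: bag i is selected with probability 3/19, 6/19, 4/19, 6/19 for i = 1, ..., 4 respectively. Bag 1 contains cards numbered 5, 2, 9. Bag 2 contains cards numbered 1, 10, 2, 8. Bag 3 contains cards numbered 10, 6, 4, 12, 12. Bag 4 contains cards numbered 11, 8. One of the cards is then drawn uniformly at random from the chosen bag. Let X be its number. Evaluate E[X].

E[X | bag 1] = (5+2+9)/3 = 16/3.
E[X | bag 2] = (1+10+2+8)/4 = 21/4.
E[X | bag 3] = (10+6+4+12+12)/5 = 44/5.
E[X | bag 4] = (11+8)/2 = 19/2.
By the law of total expectation,
E[X] = (3/19)·(16/3) + (6/19)·(21/4) + (4/19)·(44/5) + (6/19)·(19/2) = 1397/190.

1397/190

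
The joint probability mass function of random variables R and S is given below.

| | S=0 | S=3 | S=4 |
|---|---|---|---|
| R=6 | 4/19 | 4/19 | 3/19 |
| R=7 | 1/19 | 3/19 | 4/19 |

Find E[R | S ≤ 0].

31/5

P(S ≤ 0) = 5/19.
Σ R·P over the event = 6·(4/19) + 7·(1/19) = 31/19.
E[R | S ≤ 0] = (31/19) / (5/19) = 31/5.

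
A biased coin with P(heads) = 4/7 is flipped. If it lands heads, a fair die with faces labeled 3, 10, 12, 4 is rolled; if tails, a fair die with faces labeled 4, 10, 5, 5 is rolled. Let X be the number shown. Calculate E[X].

47/7

E[X | heads] = (3+10+12+4)/4 = 29/4.
E[X | tails] = (4+10+5+5)/4 = 6.
E[X] = (4/7)·(29/4) + (3/7)·(6) = 47/7.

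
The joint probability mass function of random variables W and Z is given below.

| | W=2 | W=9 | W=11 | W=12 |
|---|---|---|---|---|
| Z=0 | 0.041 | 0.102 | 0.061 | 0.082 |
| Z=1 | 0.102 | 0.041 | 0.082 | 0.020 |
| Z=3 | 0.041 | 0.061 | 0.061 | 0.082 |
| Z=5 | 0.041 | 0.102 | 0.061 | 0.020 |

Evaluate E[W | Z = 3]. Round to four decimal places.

P(Z = 3) = 0.245.
Summing W·P(W=x,Z=y) over the conditioning event gives 2.286.
E[W | Z = 3] = (2.286) / (0.245) = 9.3306.

9.3306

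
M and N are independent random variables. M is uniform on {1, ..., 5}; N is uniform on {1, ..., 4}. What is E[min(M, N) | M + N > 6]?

19/6

P(M + N > 6) = 3/10.
Summing min(M,N)·P(x,y) over outcomes with M + N > 6 gives 19/20.
E[min(M, N) | M + N > 6] = (19/20) / (3/10) = 19/6.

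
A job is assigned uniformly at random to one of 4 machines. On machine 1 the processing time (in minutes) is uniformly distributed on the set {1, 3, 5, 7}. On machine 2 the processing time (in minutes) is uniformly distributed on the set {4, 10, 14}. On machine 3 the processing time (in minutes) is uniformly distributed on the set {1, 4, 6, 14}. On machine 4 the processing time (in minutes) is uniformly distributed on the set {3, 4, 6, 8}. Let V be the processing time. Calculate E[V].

E[V | machine 1] = (1+3+5+7)/4 = 4.
E[V | machine 2] = (4+10+14)/3 = 28/3.
E[V | machine 3] = (1+4+6+14)/4 = 25/4.
E[V | machine 4] = (3+4+6+8)/4 = 21/4.
E[V] = (1/4)·(4) + (1/4)·(28/3) + (1/4)·(25/4) + (1/4)·(21/4) = 149/24.

149/24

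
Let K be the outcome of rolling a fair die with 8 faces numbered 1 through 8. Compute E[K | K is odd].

4

Given K is odd, K is equally likely to be any of {1, 3, 5, 7}.
E[K | K is odd] = (1 + 3 + 5 + 7) / 4 = 4.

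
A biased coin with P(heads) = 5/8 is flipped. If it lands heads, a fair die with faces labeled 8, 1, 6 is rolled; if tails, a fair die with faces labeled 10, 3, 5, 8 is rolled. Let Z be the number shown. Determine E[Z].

89/16

E[Z | heads] = (8+1+6)/3 = 5.
E[Z | tails] = (10+3+5+8)/4 = 13/2.
By the law of total expectation,
E[Z] = (5/8)·(5) + (3/8)·(13/2) = 89/16.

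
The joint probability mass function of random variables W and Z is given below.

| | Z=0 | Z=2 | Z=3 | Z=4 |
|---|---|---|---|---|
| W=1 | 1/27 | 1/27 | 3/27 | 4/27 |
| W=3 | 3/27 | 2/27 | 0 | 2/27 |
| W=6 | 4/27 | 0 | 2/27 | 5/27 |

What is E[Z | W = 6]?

P(W = 6) = 11/27.
Σ Z·P over the event = 0·(4/27) + 3·(2/27) + 4·(5/27) = 26/27.
E[Z | W = 6] = (26/27) / (11/27) = 26/11.

26/11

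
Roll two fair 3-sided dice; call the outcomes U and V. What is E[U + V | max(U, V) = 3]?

24/5

Outcomes with max(U, V) = 3: (1,3), (2,3), (3,1), (3,2), (3,3), each with probability 1/9.
E[U + V | max(U, V) = 3] = (4 + 5 + 4 + 5 + 6) / 5 = 24/5.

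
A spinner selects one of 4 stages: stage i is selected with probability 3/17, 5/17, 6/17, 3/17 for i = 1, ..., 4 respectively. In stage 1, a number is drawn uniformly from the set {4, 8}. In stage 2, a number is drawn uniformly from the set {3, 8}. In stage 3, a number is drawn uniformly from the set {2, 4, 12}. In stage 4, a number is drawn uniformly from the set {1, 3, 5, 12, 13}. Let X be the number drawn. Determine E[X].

1019/170

E[X | stage 1] = (4+8)/2 = 6.
E[X | stage 2] = (3+8)/2 = 11/2.
E[X | stage 3] = (2+4+12)/3 = 6.
E[X | stage 4] = (1+3+5+12+13)/5 = 34/5.
By the law of total expectation,
E[X] = (3/17)·(6) + (5/17)·(11/2) + (6/17)·(6) + (3/17)·(34/5) = 1019/170.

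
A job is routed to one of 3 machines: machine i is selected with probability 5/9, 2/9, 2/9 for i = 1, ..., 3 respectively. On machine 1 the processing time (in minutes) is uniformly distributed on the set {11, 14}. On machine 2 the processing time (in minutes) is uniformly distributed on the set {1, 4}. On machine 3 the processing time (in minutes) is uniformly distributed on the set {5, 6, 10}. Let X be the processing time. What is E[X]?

163/18

E[X | machine 1] = (11+14)/2 = 25/2.
E[X | machine 2] = (1+4)/2 = 5/2.
E[X | machine 3] = (5+6+10)/3 = 7.
E[X] = (5/9)·(25/2) + (2/9)·(5/2) + (2/9)·(7) = 163/18.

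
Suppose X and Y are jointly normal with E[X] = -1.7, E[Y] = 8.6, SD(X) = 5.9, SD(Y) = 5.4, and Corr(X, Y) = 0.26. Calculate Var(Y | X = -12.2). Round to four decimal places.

27.1888

For a bivariate normal, Var(Y | X=x) = σ_Y²(1 − ρ²).
Var(Y | X=-12.2) = (5.4)²·(1 − (0.26)²) = 29.16·0.9324 = 27.1888.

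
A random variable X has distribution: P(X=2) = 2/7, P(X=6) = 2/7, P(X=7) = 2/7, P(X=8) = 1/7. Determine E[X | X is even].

P(X is even) = 5/7.
Σ over the event: 2·2/7 + 6·2/7 + 8·1/7 = 24/7.
E[X | X is even] = (24/7) / (5/7) = 24/5.

24/5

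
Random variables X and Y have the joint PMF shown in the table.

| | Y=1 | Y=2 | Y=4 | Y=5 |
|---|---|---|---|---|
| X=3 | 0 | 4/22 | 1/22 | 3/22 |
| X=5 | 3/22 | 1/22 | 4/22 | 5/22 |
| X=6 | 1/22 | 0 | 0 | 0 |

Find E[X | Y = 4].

P(Y = 4) = 5/22.
Σ X·P over the event = 3·(1/22) + 5·(4/22) = 23/22.
E[X | Y = 4] = (23/22) / (5/22) = 23/5.

23/5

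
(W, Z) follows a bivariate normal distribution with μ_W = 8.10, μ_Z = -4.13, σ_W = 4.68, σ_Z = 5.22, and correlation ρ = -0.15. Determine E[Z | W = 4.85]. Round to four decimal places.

-3.5863

For a bivariate normal, E[Z | W=x] = μ_Z + ρ·(σ_Z/σ_W)·(x − μ_W).
E[Z | W=4.85] = -4.13 + (-0.15)·(5.22/4.68)·(4.85 − (8.10)) = -4.13 + (-0.16730769)·(-3.25) = -3.5863.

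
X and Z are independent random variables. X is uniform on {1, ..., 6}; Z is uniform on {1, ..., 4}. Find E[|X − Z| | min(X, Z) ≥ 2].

P(min(X, Z) ≥ 2) = 5/8.
Summing |X−Z|·P(x,y) over outcomes with min(X, Z) ≥ 2 gives 23/24.
E[|X − Z| | min(X, Z) ≥ 2] = (23/24) / (5/8) = 23/15.

23/15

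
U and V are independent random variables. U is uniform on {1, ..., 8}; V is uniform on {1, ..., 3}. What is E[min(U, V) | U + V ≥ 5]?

37/18

P(U + V ≥ 5) = 3/4.
Summing min(U,V)·P(x,y) over outcomes with U + V ≥ 5 gives 37/24.
E[min(U, V) | U + V ≥ 5] = (37/24) / (3/4) = 37/18.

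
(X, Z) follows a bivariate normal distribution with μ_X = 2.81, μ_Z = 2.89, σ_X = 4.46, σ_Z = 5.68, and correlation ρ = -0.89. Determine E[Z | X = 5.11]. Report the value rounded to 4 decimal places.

The regression of Z on X has slope ρ·σ_Z/σ_X and passes through (μ_X, μ_Z).
E[Z | X=5.11] = 2.89 + (-0.89)·(5.68/4.46)·(5.11 − (2.81)) = 2.89 + (-1.13345)·(2.3) = 0.2831.

0.2831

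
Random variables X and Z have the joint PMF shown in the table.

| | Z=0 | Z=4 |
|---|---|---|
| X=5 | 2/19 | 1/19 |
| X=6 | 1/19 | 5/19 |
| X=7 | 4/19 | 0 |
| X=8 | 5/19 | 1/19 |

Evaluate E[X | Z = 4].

P(Z = 4) = 7/19.
Σ X·P over the event = 5·(1/19) + 6·(5/19) + 8·(1/19) = 43/19.
E[X | Z = 4] = (43/19) / (7/19) = 43/7.

43/7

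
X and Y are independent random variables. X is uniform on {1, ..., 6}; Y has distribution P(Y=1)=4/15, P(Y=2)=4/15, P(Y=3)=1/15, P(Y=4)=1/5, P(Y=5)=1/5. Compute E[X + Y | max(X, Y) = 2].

P(max(X, Y) = 2) = 2/15.
Summing (X+Y)·P(x,y) over outcomes with max(X, Y) = 2 gives 4/9.
E[X + Y | max(X, Y) = 2] = (4/9) / (2/15) = 10/3.

10/3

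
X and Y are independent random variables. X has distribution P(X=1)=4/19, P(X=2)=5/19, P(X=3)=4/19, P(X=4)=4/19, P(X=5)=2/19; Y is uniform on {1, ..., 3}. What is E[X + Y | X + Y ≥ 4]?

235/44

P(X + Y ≥ 4) = 44/57.
Summing (X+Y)·P(x,y) over outcomes with X + Y ≥ 4 gives 235/57.
E[X + Y | X + Y ≥ 4] = (235/57) / (44/57) = 235/44.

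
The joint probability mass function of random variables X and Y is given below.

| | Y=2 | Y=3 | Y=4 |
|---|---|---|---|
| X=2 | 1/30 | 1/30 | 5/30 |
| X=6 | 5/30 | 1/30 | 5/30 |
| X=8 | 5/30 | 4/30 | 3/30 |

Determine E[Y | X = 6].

3

P(X = 6) = 11/30.
Σ Y·P over the event = 2·(5/30) + 3·(1/30) + 4·(5/30) = 11/10.
E[Y | X = 6] = (11/10) / (11/30) = 3.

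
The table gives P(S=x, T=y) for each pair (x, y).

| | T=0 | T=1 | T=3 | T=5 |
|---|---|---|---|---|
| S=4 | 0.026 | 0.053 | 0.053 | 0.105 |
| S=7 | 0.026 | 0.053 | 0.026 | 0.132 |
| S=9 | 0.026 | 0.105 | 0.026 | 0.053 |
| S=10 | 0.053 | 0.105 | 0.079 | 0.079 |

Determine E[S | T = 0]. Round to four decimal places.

P(T = 0) = 0.131.
Summing S·P(S=x,T=y) over the conditioning event gives 1.050.
E[S | T = 0] = (1.050) / (0.131) = 8.0153.

8.0153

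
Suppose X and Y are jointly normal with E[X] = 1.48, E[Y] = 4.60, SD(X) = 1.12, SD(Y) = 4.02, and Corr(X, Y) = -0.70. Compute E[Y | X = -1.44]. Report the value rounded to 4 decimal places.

11.9365

The regression of Y on X has slope ρ·σ_Y/σ_X and passes through (μ_X, μ_Y).
E[Y | X=-1.44] = 4.60 + (-0.70)·(4.02/1.12)·(-1.44 − (1.48)) = 4.60 + (-2.5125)·(-2.92) = 11.9365.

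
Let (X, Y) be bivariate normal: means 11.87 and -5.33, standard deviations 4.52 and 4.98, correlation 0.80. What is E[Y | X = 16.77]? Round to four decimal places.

For a bivariate normal, E[Y | X=x] = μ_Y + ρ·(σ_Y/σ_X)·(x − μ_X).
E[Y | X=16.77] = -5.33 + (0.80)·(4.98/4.52)·(16.77 − (11.87)) = -5.33 + (0.881416)·(4.9) = -1.0111.

-1.0111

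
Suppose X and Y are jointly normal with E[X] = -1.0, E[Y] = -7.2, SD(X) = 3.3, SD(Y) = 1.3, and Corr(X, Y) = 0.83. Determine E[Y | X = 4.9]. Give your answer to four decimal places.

-5.2709

For a bivariate normal, E[Y | X=x] = μ_Y + ρ·(σ_Y/σ_X)·(x − μ_X).
E[Y | X=4.9] = -7.2 + (0.83)·(1.3/3.3)·(4.9 − (-1.0)) = -7.2 + (0.32697)·(5.9) = -5.2709.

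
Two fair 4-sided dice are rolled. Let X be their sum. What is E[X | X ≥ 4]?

P(X ≥ 4) = 13/16.
Σ over the event: 4·3/16 + 5·1/4 + 6·3/16 + 7·1/8 + 8·1/16 = 9/2.
E[X | X ≥ 4] = (9/2) / (13/16) = 72/13.

72/13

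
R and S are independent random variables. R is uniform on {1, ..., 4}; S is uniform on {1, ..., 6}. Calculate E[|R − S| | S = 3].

1

Outcomes with S = 3: (1,3), (2,3), (3,3), (4,3), each with probability 1/24.
E[|R − S| | S = 3] = (2 + 1 + 0 + 1) / 4 = 1.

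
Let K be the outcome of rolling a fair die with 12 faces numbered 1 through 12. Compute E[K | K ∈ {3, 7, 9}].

19/3

P(K ∈ {3, 7, 9}) = 1/4.
Σ over the event: 3·1/12 + 7·1/12 + 9·1/12 = 19/12.
E[K | K ∈ {3, 7, 9}] = (19/12) / (1/4) = 19/3.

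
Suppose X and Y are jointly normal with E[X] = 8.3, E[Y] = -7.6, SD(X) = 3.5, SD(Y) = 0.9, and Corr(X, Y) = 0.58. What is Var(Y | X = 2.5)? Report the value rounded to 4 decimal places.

0.5375

The conditional variance in a bivariate normal is σ_Y²(1 − ρ²), independent of x.
Var(Y | X=2.5) = (0.9)²·(1 − (0.58)²) = 0.81·0.6636 = 0.5375.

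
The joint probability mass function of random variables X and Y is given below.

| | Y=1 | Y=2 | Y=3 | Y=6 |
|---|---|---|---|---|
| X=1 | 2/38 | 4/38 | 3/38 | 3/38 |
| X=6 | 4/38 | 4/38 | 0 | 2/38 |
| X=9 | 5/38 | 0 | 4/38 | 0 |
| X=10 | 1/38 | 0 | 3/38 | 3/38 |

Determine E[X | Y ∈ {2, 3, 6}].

P(Y ∈ {2, 3, 6}) = 13/19.
Σ X·P over the event = 1·(4/38) + 1·(3/38) + 1·(3/38) + 6·(4/38) + 6·(2/38) + 9·(4/38) + 10·(3/38) + 10·(3/38) = 71/19.
E[X | Y ∈ {2, 3, 6}] = (71/19) / (13/19) = 71/13.

71/13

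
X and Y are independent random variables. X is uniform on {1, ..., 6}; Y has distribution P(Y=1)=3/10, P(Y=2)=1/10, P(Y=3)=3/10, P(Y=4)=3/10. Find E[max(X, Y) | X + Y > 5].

P(X + Y > 5) = 3/5.
Summing max(X,Y)·P(x,y) over outcomes with X + Y > 5 gives 57/20.
E[max(X, Y) | X + Y > 5] = (57/20) / (3/5) = 19/4.

19/4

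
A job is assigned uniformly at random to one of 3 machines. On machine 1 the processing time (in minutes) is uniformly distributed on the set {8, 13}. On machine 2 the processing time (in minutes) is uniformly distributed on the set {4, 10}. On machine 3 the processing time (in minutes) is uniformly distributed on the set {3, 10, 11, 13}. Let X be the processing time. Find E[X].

E[X | machine 1] = (8+13)/2 = 21/2.
E[X | machine 2] = (4+10)/2 = 7.
E[X | machine 3] = (3+10+11+13)/4 = 37/4.
E[X] = (1/3)·(21/2) + (1/3)·(7) + (1/3)·(37/4) = 107/12.

107/12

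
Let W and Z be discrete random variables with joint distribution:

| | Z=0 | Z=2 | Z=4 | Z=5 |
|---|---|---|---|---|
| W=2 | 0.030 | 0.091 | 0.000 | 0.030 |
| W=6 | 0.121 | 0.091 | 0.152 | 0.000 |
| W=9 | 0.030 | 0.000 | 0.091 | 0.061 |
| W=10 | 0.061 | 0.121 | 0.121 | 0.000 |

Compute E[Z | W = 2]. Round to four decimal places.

2.1987

P(W = 2) = 0.151.
Σ Z·P over the event = 0·(0.030) + 2·(0.091) + 5·(0.030) = 0.332.
E[Z | W = 2] = (0.332) / (0.151) = 2.1987.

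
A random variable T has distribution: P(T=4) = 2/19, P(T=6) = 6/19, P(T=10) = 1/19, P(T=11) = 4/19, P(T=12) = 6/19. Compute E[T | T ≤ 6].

11/2

P(T ≤ 6) = 8/19.
Σ over the event: 4·2/19 + 6·6/19 = 44/19.
E[T | T ≤ 6] = (44/19) / (8/19) = 11/2.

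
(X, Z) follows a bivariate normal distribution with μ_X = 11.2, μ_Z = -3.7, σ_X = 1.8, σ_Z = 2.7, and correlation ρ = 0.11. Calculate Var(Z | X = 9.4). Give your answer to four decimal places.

7.2018

Var(Z | X=x) = (1 − ρ²)·σ_Z².
Var(Z | X=9.4) = (2.7)²·(1 − (0.11)²) = 7.29·0.9879 = 7.2018.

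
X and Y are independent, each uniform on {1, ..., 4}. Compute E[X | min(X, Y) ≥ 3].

7/2

P(min(X, Y) ≥ 3) = 1/4.
Summing X·P(x,y) over outcomes with min(X, Y) ≥ 3 gives 7/8.
E[X | min(X, Y) ≥ 3] = (7/8) / (1/4) = 7/2.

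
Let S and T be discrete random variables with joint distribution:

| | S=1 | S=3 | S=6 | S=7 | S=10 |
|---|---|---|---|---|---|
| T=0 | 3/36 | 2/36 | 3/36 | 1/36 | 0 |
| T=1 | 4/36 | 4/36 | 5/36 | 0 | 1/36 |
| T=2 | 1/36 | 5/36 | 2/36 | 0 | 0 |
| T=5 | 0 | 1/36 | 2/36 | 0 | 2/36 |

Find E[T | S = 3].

P(S = 3) = 1/3.
Σ T·P over the event = 0·(2/36) + 1·(4/36) + 2·(5/36) + 5·(1/36) = 19/36.
E[T | S = 3] = (19/36) / (1/3) = 19/12.

19/12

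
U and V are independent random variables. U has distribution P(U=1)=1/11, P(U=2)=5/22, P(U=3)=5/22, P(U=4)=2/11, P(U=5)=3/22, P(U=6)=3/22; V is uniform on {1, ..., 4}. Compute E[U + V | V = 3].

71/11

P(V = 3) = 1/4.
Summing (U+V)·P(x,y) over outcomes with V = 3 gives 71/44.
E[U + V | V = 3] = (71/44) / (1/4) = 71/11.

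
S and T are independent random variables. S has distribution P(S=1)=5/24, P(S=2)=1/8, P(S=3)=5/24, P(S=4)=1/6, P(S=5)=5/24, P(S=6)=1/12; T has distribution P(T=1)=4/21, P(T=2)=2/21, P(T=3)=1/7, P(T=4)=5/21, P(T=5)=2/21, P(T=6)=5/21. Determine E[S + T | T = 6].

P(T = 6) = 5/21.
Summing (S+T)·P(x,y) over outcomes with T = 6 gives 1115/504.
E[S + T | T = 6] = (1115/504) / (5/21) = 223/24.

223/24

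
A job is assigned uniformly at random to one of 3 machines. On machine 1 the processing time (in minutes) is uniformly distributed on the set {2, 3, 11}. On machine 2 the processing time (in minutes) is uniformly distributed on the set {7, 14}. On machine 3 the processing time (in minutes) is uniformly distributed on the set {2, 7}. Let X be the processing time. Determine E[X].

61/9

E[X | machine 1] = (2+3+11)/3 = 16/3.
E[X | machine 2] = (7+14)/2 = 21/2.
E[X | machine 3] = (2+7)/2 = 9/2.
E[X] = (1/3)·(16/3) + (1/3)·(21/2) + (1/3)·(9/2) = 61/9.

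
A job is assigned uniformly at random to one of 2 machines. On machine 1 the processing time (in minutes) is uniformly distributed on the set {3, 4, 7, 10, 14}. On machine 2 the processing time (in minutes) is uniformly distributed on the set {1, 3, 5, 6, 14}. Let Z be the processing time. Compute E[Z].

67/10

E[Z | machine 1] = (3+4+7+10+14)/5 = 38/5.
E[Z | machine 2] = (1+3+5+6+14)/5 = 29/5.
By the law of total expectation,
E[Z] = (1/2)·(38/5) + (1/2)·(29/5) = 67/10.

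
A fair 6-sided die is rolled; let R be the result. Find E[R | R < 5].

5/2

Given R < 5, R is equally likely to be any of {1, 2, 3, 4}.
E[R | R < 5] = (1 + 2 + 3 + 4) / 4 = 5/2.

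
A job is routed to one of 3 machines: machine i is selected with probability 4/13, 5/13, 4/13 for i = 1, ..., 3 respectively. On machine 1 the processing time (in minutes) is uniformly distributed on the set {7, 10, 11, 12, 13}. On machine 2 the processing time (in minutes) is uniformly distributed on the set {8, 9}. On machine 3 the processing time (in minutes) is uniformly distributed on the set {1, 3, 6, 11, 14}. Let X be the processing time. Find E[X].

E[X | machine 1] = (7+10+11+12+13)/5 = 53/5.
E[X | machine 2] = (8+9)/2 = 17/2.
E[X | machine 3] = (1+3+6+11+14)/5 = 7.
By the law of total expectation,
E[X] = (4/13)·(53/5) + (5/13)·(17/2) + (4/13)·(7) = 1129/130.

1129/130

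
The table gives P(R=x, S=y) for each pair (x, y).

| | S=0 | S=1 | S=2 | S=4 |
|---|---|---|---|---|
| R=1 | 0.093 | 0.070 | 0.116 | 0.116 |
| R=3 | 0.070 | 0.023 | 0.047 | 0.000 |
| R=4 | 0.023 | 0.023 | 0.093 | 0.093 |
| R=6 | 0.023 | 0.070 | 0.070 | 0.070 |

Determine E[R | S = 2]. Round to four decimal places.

3.2178

P(S = 2) = 0.326.
Σ R·P over the event = 1·(0.116) + 3·(0.047) + 4·(0.093) + 6·(0.070) = 1.049.
E[R | S = 2] = (1.049) / (0.326) = 3.2178.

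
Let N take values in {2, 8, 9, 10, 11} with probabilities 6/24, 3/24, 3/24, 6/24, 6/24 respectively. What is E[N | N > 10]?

P(N > 10) = 1/4.
Σ over the event: 11·1/4 = 11/4.
E[N | N > 10] = (11/4) / (1/4) = 11.

11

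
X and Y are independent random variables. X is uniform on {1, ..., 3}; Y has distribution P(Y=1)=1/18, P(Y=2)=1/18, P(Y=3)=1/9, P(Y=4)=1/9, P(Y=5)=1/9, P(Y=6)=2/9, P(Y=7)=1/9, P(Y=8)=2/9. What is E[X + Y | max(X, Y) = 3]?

P(max(X, Y) = 3) = 4/27.
Summing (X+Y)·P(x,y) over outcomes with max(X, Y) = 3 gives 13/18.
E[X + Y | max(X, Y) = 3] = (13/18) / (4/27) = 39/8.

39/8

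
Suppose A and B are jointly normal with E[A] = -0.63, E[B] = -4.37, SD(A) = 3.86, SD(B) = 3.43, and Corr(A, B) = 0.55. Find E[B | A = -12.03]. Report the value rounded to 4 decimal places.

For a bivariate normal, E[B | A=x] = μ_B + ρ·(σ_B/σ_A)·(x − μ_A).
E[B | A=-12.03] = -4.37 + (0.55)·(3.43/3.86)·(-12.03 − (-0.63)) = -4.37 + (0.48873)·(-11.4) = -9.9415.

-9.9415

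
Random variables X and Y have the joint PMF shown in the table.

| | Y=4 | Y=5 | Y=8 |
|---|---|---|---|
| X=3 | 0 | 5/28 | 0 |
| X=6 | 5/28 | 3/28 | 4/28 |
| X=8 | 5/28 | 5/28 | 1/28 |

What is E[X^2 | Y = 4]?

50

P(Y = 4) = 5/14.
Σ X^2·P over the event = 36·(5/28) + 64·(5/28) = 125/7.
E[X^2 | Y = 4] = (125/7) / (5/14) = 50.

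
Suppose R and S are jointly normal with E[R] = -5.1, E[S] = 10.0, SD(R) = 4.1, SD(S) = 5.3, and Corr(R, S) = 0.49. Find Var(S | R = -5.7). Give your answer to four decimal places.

The conditional variance in a bivariate normal is σ_S²(1 − ρ²), independent of x.
Var(S | R=-5.7) = (5.3)²·(1 − (0.49)²) = 28.09·0.7599 = 21.3456.

21.3456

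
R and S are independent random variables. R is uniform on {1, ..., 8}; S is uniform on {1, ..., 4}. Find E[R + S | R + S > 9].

P(R + S > 9) = 3/16.
Summing (R+S)·P(x,y) over outcomes with R + S > 9 gives 2.
E[R + S | R + S > 9] = (2) / (3/16) = 32/3.

32/3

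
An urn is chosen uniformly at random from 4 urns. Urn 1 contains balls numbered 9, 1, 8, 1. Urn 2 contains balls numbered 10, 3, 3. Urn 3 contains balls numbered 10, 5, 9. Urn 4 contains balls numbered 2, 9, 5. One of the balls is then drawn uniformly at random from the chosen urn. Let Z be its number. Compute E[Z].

E[Z | urn 1] = (9+1+8+1)/4 = 19/4.
E[Z | urn 2] = (10+3+3)/3 = 16/3.
E[Z | urn 3] = (10+5+9)/3 = 8.
E[Z | urn 4] = (2+9+5)/3 = 16/3.
By the law of total expectation,
E[Z] = (1/4)·(19/4) + (1/4)·(16/3) + (1/4)·(8) + (1/4)·(16/3) = 281/48.

281/48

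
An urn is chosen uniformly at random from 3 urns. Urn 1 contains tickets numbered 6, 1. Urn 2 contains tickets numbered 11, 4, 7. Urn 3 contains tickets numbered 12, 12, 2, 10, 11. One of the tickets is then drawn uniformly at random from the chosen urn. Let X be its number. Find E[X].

607/90

E[X | urn 1] = (6+1)/2 = 7/2.
E[X | urn 2] = (11+4+7)/3 = 22/3.
E[X | urn 3] = (12+12+2+10+11)/5 = 47/5.
By the law of total expectation,
E[X] = (1/3)·(7/2) + (1/3)·(22/3) + (1/3)·(47/5) = 607/90.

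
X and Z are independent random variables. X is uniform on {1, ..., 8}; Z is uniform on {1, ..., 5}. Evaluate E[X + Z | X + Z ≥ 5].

P(X + Z ≥ 5) = 17/20.
Summing (X+Z)·P(x,y) over outcomes with X + Z ≥ 5 gives 7.
E[X + Z | X + Z ≥ 5] = (7) / (17/20) = 140/17.

140/17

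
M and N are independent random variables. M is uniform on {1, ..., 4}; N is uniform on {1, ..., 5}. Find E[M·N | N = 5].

25/2

Outcomes with N = 5: (1,5), (2,5), (3,5), (4,5), each with probability 1/20.
E[M·N | N = 5] = (5 + 10 + 15 + 20) / 4 = 25/2.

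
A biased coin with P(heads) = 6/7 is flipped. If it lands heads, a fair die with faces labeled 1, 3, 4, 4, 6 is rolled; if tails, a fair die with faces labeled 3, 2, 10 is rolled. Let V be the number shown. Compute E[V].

E[V | heads] = (1+3+4+4+6)/5 = 18/5.
E[V | tails] = (3+2+10)/3 = 5.
E[V] = (6/7)·(18/5) + (1/7)·(5) = 19/5.

19/5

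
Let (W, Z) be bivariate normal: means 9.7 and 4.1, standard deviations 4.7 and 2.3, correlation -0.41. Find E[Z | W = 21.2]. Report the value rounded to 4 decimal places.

E[Z | W=x] = μ_Z + ρ(σ_Z/σ_W)(x − μ_W) for jointly normal variables.
E[Z | W=21.2] = 4.1 + (-0.41)·(2.3/4.7)·(21.2 − (9.7)) = 4.1 + (-0.200638)·(11.5) = 1.7927.

1.7927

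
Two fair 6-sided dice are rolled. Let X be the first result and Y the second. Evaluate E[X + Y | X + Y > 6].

P(X + Y > 6) = 7/12.
Summing (X+Y)·P(x,y) over outcomes with X + Y > 6 gives 91/18.
E[X + Y | X + Y > 6] = (91/18) / (7/12) = 26/3.

26/3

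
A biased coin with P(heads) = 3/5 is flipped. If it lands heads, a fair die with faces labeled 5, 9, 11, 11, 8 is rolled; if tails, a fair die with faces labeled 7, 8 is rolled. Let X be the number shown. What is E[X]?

207/25

E[X | heads] = (5+9+11+11+8)/5 = 44/5.
E[X | tails] = (7+8)/2 = 15/2.
E[X] = (3/5)·(44/5) + (2/5)·(15/2) = 207/25.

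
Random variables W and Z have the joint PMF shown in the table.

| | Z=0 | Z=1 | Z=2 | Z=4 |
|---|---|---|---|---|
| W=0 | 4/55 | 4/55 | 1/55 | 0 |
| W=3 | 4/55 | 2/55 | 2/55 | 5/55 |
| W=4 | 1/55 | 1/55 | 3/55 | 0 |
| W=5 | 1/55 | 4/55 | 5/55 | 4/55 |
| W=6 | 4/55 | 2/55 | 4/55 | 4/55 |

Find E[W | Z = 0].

45/14

P(Z = 0) = 14/55.
Σ W·P over the event = 0·(4/55) + 3·(4/55) + 4·(1/55) + 5·(1/55) + 6·(4/55) = 9/11.
E[W | Z = 0] = (9/11) / (14/55) = 45/14.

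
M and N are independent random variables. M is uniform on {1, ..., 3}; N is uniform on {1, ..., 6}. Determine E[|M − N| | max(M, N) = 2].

P(max(M, N) = 2) = 1/6.
Summing |M−N|·P(x,y) over outcomes with max(M, N) = 2 gives 1/9.
E[|M − N| | max(M, N) = 2] = (1/9) / (1/6) = 2/3.

2/3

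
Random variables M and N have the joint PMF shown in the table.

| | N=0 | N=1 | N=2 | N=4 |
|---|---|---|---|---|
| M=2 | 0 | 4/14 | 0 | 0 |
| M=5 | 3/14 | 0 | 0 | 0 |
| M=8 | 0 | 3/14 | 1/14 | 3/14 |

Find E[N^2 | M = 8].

P(M = 8) = 1/2.
Σ N^2·P over the event = 1·(3/14) + 4·(1/14) + 16·(3/14) = 55/14.
E[N^2 | M = 8] = (55/14) / (1/2) = 55/7.

55/7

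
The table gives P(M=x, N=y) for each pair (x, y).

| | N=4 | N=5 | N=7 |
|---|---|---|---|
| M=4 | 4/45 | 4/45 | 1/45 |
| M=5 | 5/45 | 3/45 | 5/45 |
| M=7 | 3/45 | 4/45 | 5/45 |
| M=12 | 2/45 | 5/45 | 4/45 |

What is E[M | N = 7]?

112/15

P(N = 7) = 1/3.
Σ M·P over the event = 4·(1/45) + 5·(5/45) + 7·(5/45) + 12·(4/45) = 112/45.
E[M | N = 7] = (112/45) / (1/3) = 112/15.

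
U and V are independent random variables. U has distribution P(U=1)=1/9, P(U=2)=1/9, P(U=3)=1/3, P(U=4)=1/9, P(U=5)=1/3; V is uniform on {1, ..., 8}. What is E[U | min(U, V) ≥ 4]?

19/4

P(min(U, V) ≥ 4) = 5/18.
Summing U·P(x,y) over outcomes with min(U, V) ≥ 4 gives 95/72.
E[U | min(U, V) ≥ 4] = (95/72) / (5/18) = 19/4.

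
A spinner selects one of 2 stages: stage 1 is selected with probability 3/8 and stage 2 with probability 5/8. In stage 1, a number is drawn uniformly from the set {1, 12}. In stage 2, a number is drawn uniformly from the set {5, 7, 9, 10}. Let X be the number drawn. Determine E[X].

E[X | stage 1] = (1+12)/2 = 13/2.
E[X | stage 2] = (5+7+9+10)/4 = 31/4.
E[X] = (3/8)·(13/2) + (5/8)·(31/4) = 233/32.

233/32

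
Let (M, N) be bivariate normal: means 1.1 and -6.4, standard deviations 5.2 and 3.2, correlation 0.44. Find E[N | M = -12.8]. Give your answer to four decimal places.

E[N | M=x] = μ_N + ρ(σ_N/σ_M)(x − μ_M) for jointly normal variables.
E[N | M=-12.8] = -6.4 + (0.44)·(3.2/5.2)·(-12.8 − (1.1)) = -6.4 + (0.27077)·(-13.9) = -10.1637.

-10.1637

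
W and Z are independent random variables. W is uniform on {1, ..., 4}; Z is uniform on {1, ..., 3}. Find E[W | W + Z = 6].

7/2

P(W + Z = 6) = 1/6.
Summing W·P(x,y) over outcomes with W + Z = 6 gives 7/12.
E[W | W + Z = 6] = (7/12) / (1/6) = 7/2.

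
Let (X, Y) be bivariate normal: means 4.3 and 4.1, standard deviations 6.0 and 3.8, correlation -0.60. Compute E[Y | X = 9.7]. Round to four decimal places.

E[Y | X=x] = μ_Y + ρ(σ_Y/σ_X)(x − μ_X) for jointly normal variables.
E[Y | X=9.7] = 4.1 + (-0.60)·(3.8/6.0)·(9.7 − (4.3)) = 4.1 + (-0.38)·(5.4) = 2.0480.

2.0480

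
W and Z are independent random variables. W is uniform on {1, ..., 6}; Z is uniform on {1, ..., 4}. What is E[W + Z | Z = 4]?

15/2

Outcomes with Z = 4: (1,4), (2,4), (3,4), (4,4), (5,4), (6,4), each with probability 1/24.
E[W + Z | Z = 4] = (5 + 6 + 7 + 8 + 9 + 10) / 6 = 15/2.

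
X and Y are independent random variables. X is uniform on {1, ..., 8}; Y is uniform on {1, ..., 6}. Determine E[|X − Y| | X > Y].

83/27

P(X > Y) = 9/16.
Summing |X−Y|·P(x,y) over outcomes with X > Y gives 83/48.
E[|X − Y| | X > Y] = (83/48) / (9/16) = 83/27.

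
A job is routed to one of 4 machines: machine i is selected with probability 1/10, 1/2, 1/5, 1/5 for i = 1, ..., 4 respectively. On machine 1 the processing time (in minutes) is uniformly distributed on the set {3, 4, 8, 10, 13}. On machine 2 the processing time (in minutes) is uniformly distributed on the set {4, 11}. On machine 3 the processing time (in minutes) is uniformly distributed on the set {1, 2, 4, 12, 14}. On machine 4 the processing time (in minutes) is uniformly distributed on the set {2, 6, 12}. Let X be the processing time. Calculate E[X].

2149/300

E[X | machine 1] = (3+4+8+10+13)/5 = 38/5.
E[X | machine 2] = (4+11)/2 = 15/2.
E[X | machine 3] = (1+2+4+12+14)/5 = 33/5.
E[X | machine 4] = (2+6+12)/3 = 20/3.
E[X] = (1/10)·(38/5) + (1/2)·(15/2) + (1/5)·(33/5) + (1/5)·(20/3) = 2149/300.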